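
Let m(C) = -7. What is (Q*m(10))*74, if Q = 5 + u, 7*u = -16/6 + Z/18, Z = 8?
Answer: -21830/9 ≈ -2425.6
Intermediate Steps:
u = -20/63 (u = (-16/6 + 8/18)/7 = (-16*⅙ + 8*(1/18))/7 = (-8/3 + 4/9)/7 = (⅐)*(-20/9) = -20/63 ≈ -0.31746)
Q = 295/63 (Q = 5 - 20/63 = 295/63 ≈ 4.6825)
(Q*m(10))*74 = ((295/63)*(-7))*74 = -295/9*74 = -21830/9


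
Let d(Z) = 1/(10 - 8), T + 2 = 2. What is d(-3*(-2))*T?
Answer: 0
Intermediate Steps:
T = 0 (T = -2 + 2 = 0)
d(Z) = ½ (d(Z) = 1/2 = ½)
d(-3*(-2))*T = (½)*0 = 0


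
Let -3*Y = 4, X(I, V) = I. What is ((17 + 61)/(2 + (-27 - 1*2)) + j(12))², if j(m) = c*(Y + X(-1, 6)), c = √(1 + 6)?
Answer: 3763/81 + 364*√7/27 ≈ 82.125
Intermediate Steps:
Y = -4/3 (Y = -⅓*4 = -4/3 ≈ -1.3333)
c = √7 ≈ 2.6458
j(m) = -7*√7/3 (j(m) = √7*(-4/3 - 1) = √7*(-7/3) = -7*√7/3)
((17 + 61)/(2 + (-27 - 1*2)) + j(12))² = ((17 + 61)/(2 + (-27 - 1*2)) - 7*√7/3)² = (78/(2 + (-27 - 2)) - 7*√7/3)² = (78/(2 - 29) - 7*√7/3)² = (78/(-27) - 7*√7/3)² = (78*(-1/27) - 7*√7/3)² = (-26/9 - 7*√7/3)²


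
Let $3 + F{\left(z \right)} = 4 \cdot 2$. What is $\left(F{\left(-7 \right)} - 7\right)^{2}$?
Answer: $4$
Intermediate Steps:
$F{\left(z \right)} = 5$ ($F{\left(z \right)} = -3 + 4 \cdot 2 = -3 + 8 = 5$)
$\left(F{\left(-7 \right)} - 7\right)^{2} = \left(5 - 7\right)^{2} = \left(-2\right)^{2} = 4$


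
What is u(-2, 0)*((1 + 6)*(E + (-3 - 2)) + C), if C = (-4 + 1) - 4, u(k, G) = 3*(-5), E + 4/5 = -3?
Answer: 1029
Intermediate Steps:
E = -19/5 (E = -⅘ - 3 = -19/5 ≈ -3.8000)
u(k, G) = -15
C = -7 (C = -3 - 4 = -7)
u(-2, 0)*((1 + 6)*(E + (-3 - 2)) + C) = -15*((1 + 6)*(-19/5 + (-3 - 2)) - 7) = -15*(7*(-19/5 - 5) - 7) = -15*(7*(-44/5) - 7) = -15*(-308/5 - 7) = -15*(-343/5) = 1029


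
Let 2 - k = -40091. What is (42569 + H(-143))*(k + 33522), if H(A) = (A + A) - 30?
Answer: 3110454595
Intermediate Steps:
k = 40093 (k = 2 - 1*(-40091) = 2 + 40091 = 40093)
H(A) = -30 + 2*A (H(A) = 2*A - 30 = -30 + 2*A)
(42569 + H(-143))*(k + 33522) = (42569 + (-30 + 2*(-143)))*(40093 + 33522) = (42569 + (-30 - 286))*73615 = (42569 - 316)*73615 = 42253*73615 = 3110454595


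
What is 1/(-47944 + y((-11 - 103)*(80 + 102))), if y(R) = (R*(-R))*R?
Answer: 1/8931588701048 ≈ 1.1196e-13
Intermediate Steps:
y(R) = -R**3 (y(R) = (-R**2)*R = -R**3)
1/(-47944 + y((-11 - 103)*(80 + 102))) = 1/(-47944 - ((-11 - 103)*(80 + 102))**3) = 1/(-47944 - (-114*182)**3) = 1/(-47944 - 1*(-20748)**3) = 1/(-47944 - 1*(-8931588748992)) = 1/(-47944 + 8931588748992) = 1/8931588701048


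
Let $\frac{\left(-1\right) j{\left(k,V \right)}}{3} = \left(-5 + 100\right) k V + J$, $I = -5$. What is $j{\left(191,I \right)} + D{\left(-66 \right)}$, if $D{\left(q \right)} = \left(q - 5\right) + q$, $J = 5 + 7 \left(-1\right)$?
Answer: $272044$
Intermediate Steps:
$J = -2$ ($J = 5 - 7 = -2$)
$D{\left(q \right)} = -5 + 2 q$ ($D{\left(q \right)} = \left(-5 + q\right) + q = -5 + 2 q$)
$j{\left(k,V \right)} = 6 - 285 V k$ ($j{\left(k,V \right)} = - 3 \left(\left(-5 + 100\right) k V - 2\right) = - 3 \left(95 k V - 2\right) = - 3 \left(95 V k - 2\right) = - 3 \left(-2 + 95 V k\right) = 6 - 285 V k$)
$j{\left(191,I \right)} + D{\left(-66 \right)} = \left(6 - \left(-1425\right) 191\right) + \left(-5 + 2 \left(-66\right)\right) = \left(6 + 272175\right) - 137 = 272181 - 137 = 272044$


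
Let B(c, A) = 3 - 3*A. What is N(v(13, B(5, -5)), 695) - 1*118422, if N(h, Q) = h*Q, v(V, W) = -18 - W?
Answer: -143442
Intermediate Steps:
N(h, Q) = Q*h
N(v(13, B(5, -5)), 695) - 1*118422 = 695*(-18 - (3 - 3*(-5))) - 1*118422 = 695*(-18 - (3 + 15)) - 118422 = 695*(-18 - 1*18) - 118422 = 695*(-18 - 18) - 118422 = 695*(-36) - 118422 = -25020 - 118422 = -143442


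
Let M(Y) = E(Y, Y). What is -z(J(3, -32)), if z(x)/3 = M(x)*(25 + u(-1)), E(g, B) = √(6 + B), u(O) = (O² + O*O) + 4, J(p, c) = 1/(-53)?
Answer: -93*√16801/53 ≈ -227.44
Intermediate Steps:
J(p, c) = -1/53
u(O) = 4 + 2*O² (u(O) = (O² + O²) + 4 = 2*O² + 4 = 4 + 2*O²)
M(Y) = √(6 + Y)
z(x) = 93*√(6 + x) (z(x) = 3*(√(6 + x)*(25 + (4 + 2*(-1)²))) = 3*(√(6 + x)*(25 + (4 + 2*1))) = 3*(√(6 + x)*(25 + (4 + 2))) = 3*(√(6 + x)*(25 + 6)) = 3*(√(6 + x)*31) = 3*(31*√(6 + x)) = 93*√(6 + x))
-z(J(3, -32)) = -93*√(6 - 1/53) = -93*√(317/53) = -93*√16801/53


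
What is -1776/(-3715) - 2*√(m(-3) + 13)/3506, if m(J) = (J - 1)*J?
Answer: 3094753/6512395 ≈ 0.47521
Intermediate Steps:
m(J) = J*(-1 + J) (m(J) = (-1 + J)*J = J*(-1 + J))
-1776/(-3715) - 2*√(m(-3) + 13)/3506 = -1776/(-3715) - 2*√(-3*(-1 - 3) + 13)/3506 = -1776*(-1/3715) - 2*√(-3*(-4) + 13)*(1/3506) = 1776/3715 - 2*√(12 + 13)*(1/3506) = 1776/3715 - 2*√25*(1/3506) = 1776/3715 - 2*5*(1/3506) = 1776/3715 - 10*1/3506 = 1776/3715 - 5/1753 = 3094753/6512395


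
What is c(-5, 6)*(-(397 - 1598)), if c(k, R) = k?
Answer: -6005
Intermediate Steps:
c(-5, 6)*(-(397 - 1598)) = -(-5)*(397 - 1598) = -(-5)*(-1201) = -5*1201 = -6005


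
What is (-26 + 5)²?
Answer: 441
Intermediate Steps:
(-26 + 5)² = (-21)² = 441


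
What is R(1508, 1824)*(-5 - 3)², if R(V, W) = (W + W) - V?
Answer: 136960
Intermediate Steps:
R(V, W) = -V + 2*W (R(V, W) = 2*W - V = -V + 2*W)
R(1508, 1824)*(-5 - 3)² = (-1*1508 + 2*1824)*(-5 - 3)² = (-1508 + 3648)*(-8)² = 2140*64 = 136960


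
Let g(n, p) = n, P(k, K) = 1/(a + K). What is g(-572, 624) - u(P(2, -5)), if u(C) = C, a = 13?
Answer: -4577/8 ≈ -572.13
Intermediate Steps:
P(k, K) = 1/(13 + K)
g(-572, 624) - u(P(2, -5)) = -572 - 1/(13 - 5) = -572 - 1/8 = -572 - 1*⅛ = -572 - ⅛ = -4577/8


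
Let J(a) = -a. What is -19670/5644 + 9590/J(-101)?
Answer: 26069645/285022 ≈ 91.465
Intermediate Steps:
-19670/5644 + 9590/J(-101) = -19670/5644 + 9590/((-1*(-101))) = -19670*1/5644 + 9590/101 = -9835/2822 + 9590*(1/101) = -9835/2822 + 9590/101 = 26069645/285022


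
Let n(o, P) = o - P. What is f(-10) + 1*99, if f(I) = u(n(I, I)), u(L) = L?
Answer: 99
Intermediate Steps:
f(I) = 0 (f(I) = I - I = 0)
f(-10) + 1*99 = 0 + 1*99 = 0 + 99 = 99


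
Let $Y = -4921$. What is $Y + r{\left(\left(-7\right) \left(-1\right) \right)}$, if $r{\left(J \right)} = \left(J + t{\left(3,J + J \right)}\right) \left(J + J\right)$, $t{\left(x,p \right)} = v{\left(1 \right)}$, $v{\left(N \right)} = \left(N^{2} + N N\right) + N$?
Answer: $-4781$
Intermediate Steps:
$v{\left(N \right)} = N + 2 N^{2}$ ($v{\left(N \right)} = \left(N^{2} + N^{2}\right) + N = 2 N^{2} + N = N + 2 N^{2}$)
$t{\left(x,p \right)} = 3$ ($t{\left(x,p \right)} = 1 \left(1 + 2 \cdot 1\right) = 1 \left(1 + 2\right) = 1 \cdot 3 = 3$)
$r{\left(J \right)} = 2 J \left(3 + J\right)$ ($r{\left(J \right)} = \left(J + 3\right) \left(J + J\right) = \left(3 + J\right) 2 J = 2 J \left(3 + J\right)$)
$Y + r{\left(\left(-7\right) \left(-1\right) \right)} = -4921 + 2 \left(\left(-7\right) \left(-1\right)\right) \left(3 - -7\right) = -4921 + 2 \cdot 7 \left(3 + 7\right) = -4921 + 2 \cdot 7 \cdot 10 = -4921 + 140 = -4781$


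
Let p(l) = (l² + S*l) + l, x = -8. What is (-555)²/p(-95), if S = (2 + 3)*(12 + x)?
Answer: 1665/38 ≈ 43.816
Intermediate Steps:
S = 20 (S = (2 + 3)*(12 - 8) = 5*4 = 20)
p(l) = l² + 21*l (p(l) = (l² + 20*l) + l = l² + 21*l)
(-555)²/p(-95) = (-555)²/((-95*(21 - 95))) = 308025/((-95*(-74))) = 308025/7030 = 308025*(1/7030) = 1665/38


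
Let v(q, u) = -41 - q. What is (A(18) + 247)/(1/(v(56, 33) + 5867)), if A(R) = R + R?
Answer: 1632910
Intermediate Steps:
A(R) = 2*R
(A(18) + 247)/(1/(v(56, 33) + 5867)) = (2*18 + 247)/(1/((-41 - 1*56) + 5867)) = (36 + 247)/(1/((-41 - 56) + 5867)) = 283/(1/(-97 + 5867)) = 283/(1/5770) = 283*5770 = 1632910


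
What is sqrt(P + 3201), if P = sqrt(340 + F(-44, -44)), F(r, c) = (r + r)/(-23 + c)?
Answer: sqrt(14369289 + 134*sqrt(383039))/67 ≈ 56.740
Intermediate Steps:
F(r, c) = 2*r/(-23 + c) (F(r, c) = (2*r)/(-23 + c) = 2*r/(-23 + c))
P = 2*sqrt(383039)/67 (P = sqrt(340 + 2*(-44)/(-23 - 44)) = sqrt(340 + 2*(-44)/(-67)) = sqrt(340 + 2*(-44)*(-1/67)) = sqrt(340 + 88/67) = sqrt(22868/67) = 2*sqrt(383039)/67 ≈ 18.475)
sqrt(P + 3201) = sqrt(2*sqrt(383039)/67 + 3201) = sqrt(3201 + 2*sqrt(383039)/67)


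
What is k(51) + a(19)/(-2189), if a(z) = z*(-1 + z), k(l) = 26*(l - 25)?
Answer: 1479422/2189 ≈ 675.84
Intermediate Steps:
k(l) = -650 + 26*l (k(l) = 26*(-25 + l) = -650 + 26*l)
k(51) + a(19)/(-2189) = (-650 + 26*51) + (19*(-1 + 19))/(-2189) = (-650 + 1326) + (19*18)*(-1/2189) = 676 + 342*(-1/2189) = 676 - 342/2189 = 1479422/2189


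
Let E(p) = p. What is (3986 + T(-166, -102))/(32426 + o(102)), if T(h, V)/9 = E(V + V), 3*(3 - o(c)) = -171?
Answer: 1075/16243 ≈ 0.066182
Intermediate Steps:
o(c) = 60 (o(c) = 3 - ⅓*(-171) = 3 + 57 = 60)
T(h, V) = 18*V (T(h, V) = 9*(V + V) = 9*(2*V) = 18*V)
(3986 + T(-166, -102))/(32426 + o(102)) = (3986 + 18*(-102))/(32426 + 60) = (3986 - 1836)/32486 = 2150*(1/32486) = 1075/16243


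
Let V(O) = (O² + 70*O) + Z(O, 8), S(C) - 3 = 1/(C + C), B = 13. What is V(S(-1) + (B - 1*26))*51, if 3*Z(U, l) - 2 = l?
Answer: -126769/4 ≈ -31692.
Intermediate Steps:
Z(U, l) = ⅔ + l/3
S(C) = 3 + 1/(2*C) (S(C) = 3 + 1/(C + C) = 3 + 1/(2*C))
V(O) = 10/3 + O² + 70*O (V(O) = (O² + 70*O) + (⅔ + (⅓)*8) = (O² + 70*O) + (⅔ + 8/3) = (O² + 70*O) + 10/3 = 10/3 + O² + 70*O)
V(S(-1) + (B - 1*26))*51 = (10/3 + ((3 + (½)/(-1)) + (13 - 1*26))² + 70*((3 + (½)/(-1)) + (13 - 1*26)))*51 = (10/3 + ((3 + (½)*(-1)) + (13 - 26))² + 70*((3 + (½)*(-1)) + (13 - 26)))*51 = (10/3 + ((3 - ½) - 13)² + 70*((3 - ½) - 13))*51 = (10/3 + (5/2 - 13)² + 70*(5/2 - 13))*51 = (10/3 + (-21/2)² + 70*(-21/2))*51 = (10/3 + 441/4 - 735)*51 = -7457/12*51 = -126769/4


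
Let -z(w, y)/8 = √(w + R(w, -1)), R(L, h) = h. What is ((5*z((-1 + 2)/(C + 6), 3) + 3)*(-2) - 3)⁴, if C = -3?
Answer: 145236649/9 + 4018240*I*√6 ≈ 1.6137e+7 + 9.8426e+6*I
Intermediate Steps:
z(w, y) = -8*√(-1 + w) (z(w, y) = -8*√(w - 1) = -8*√(-1 + w))
((5*z((-1 + 2)/(C + 6), 3) + 3)*(-2) - 3)⁴ = ((5*(-8*√(-1 + (-1 + 2)/(-3 + 6))) + 3)*(-2) - 3)⁴ = ((5*(-8*√(-1 + 1/3)) + 3)*(-2) - 3)⁴ = ((5*(-8*√(-1 + 1*(⅓))) + 3)*(-2) - 3)⁴ = ((5*(-8*√(-1 + ⅓)) + 3)*(-2) - 3)⁴ = ((5*(-8*I*√6/3) + 3)*(-2) - 3)⁴ = ((-40*I*√6/3 + 3)*(-2) - 3)⁴ = ((3 - 40*I*√6/3)*(-2) - 3)⁴ = ((-6 + 80*I*√6/3) - 3)⁴ = (-9 + 80*I*√6/3)⁴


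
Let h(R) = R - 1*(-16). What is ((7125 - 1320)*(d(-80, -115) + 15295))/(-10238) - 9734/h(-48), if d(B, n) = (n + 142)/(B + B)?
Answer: -2741511161/327616 ≈ -8368.1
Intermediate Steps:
d(B, n) = (142 + n)/(2*B) (d(B, n) = (142 + n)/((2*B)) = (142 + n)*(1/(2*B)) = (142 + n)/(2*B))
h(R) = 16 + R (h(R) = R + 16 = 16 + R)
((7125 - 1320)*(d(-80, -115) + 15295))/(-10238) - 9734/h(-48) = ((7125 - 1320)*((½)*(142 - 115)/(-80) + 15295))/(-10238) - 9734/(16 - 48) = (5805*((½)*(-1/80)*27 + 15295))*(-1/10238) - 9734/(-32) = (5805*(-27/160 + 15295))*(-1/10238) - 9734*(-1/32) = (5805*(2447173/160))*(-1/10238) + 4867/16 = (2841167853/32)*(-1/10238) + 4867/16 = -2841167853/327616 + 4867/16 = -2741511161/327616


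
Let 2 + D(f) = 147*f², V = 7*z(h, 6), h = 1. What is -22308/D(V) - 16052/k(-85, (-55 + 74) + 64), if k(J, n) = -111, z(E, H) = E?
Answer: 113114264/799311 ≈ 141.51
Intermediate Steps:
V = 7 (V = 7*1 = 7)
D(f) = -2 + 147*f²
-22308/D(V) - 16052/k(-85, (-55 + 74) + 64) = -22308/(-2 + 147*7²) - 16052/(-111) = -22308/(-2 + 147*49) - 16052*(-1/111) = -22308/(-2 + 7203) + 16052/111 = -22308/7201 + 16052/111 = 113114264/799311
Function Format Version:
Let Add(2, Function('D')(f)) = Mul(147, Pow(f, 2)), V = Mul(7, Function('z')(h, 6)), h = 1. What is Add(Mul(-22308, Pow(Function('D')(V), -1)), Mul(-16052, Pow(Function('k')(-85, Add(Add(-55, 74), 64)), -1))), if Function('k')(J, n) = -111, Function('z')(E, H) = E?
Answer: Rational(113114264, 799311) ≈ 141.51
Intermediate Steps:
V = 7 (V = Mul(7, 1) = 7)
Function('D')(f) = Add(-2, Mul(147, Pow(f, 2)))
Add(Mul(-22308, Pow(Function('D')(V), -1)), Mul(-16052, Pow(Function('k')(-85, Add(Add(-55, 74), 64)), -1))) = Add(Mul(-22308, Pow(Add(-2, Mul(147, Pow(7, 2))), -1)), Mul(-16052, Pow(-111, -1))) = Add(Mul(-22308, Pow(Add(-2, Mul(147, 49)), -1)), Mul(-16052, Rational(-1, 111))) = Add(Mul(-22308, Pow(Add(-2, 7203), -1)), Rational(16052, 111)) = Add(Mul(-22308, Pow(7201, -1)), Rational(16052, 111)) = Add(Mul(-22308, Rational(1, 7201)), Rational(16052, 111)) = Add(Rational(-22308, 7201), Rational(16052, 111)) = Rational(113114264, 799311)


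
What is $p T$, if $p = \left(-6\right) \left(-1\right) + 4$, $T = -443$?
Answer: $-4430$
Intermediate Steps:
$p = 10$ ($p = 6 + 4 = 10$)
$p T = 10 \left(-443\right) = -4430$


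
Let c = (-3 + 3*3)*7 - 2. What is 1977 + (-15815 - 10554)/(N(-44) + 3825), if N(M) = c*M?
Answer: 579448/295 ≈ 1964.2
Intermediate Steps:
c = 40 (c = (-3 + 9)*7 - 2 = 6*7 - 2 = 42 - 2 = 40)
N(M) = 40*M
1977 + (-15815 - 10554)/(N(-44) + 3825) = 1977 + (-15815 - 10554)/(40*(-44) + 3825) = 1977 - 26369/(-1760 + 3825) = 1977 - 26369/2065 = 1977 - 26369*1/2065 = 1977 - 3767/295 = 579448/295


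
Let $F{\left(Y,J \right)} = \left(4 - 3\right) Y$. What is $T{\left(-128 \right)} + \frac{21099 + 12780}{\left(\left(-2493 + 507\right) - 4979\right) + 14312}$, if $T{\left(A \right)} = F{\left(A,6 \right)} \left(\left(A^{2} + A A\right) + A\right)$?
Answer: $- \frac{10231714787}{2449} \approx -4.1779 \cdot 10^{6}$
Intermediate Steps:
$F{\left(Y,J \right)} = Y$ ($F{\left(Y,J \right)} = 1 Y = Y$)
$T{\left(A \right)} = A \left(A + 2 A^{2}\right)$ ($T{\left(A \right)} = A \left(\left(A^{2} + A A\right) + A\right) = A \left(\left(A^{2} + A^{2}\right) + A\right) = A \left(2 A^{2} + A\right) = A \left(A + 2 A^{2}\right)$)
$T{\left(-128 \right)} + \frac{21099 + 12780}{\left(\left(-2493 + 507\right) - 4979\right) + 14312} = \left(-128\right)^{2} \left(1 + 2 \left(-128\right)\right) + \frac{21099 + 12780}{\left(\left(-2493 + 507\right) - 4979\right) + 14312} = 16384 \left(1 - 256\right) + \frac{33879}{\left(-1986 - 4979\right) + 14312} = 16384 \left(-255\right) + \frac{33879}{-6965 + 14312} = -4177920 + \frac{33879}{7347} = -4177920 + 33879 \cdot \frac{1}{7347} = -4177920 + \frac{11293}{2449} = - \frac{10231714787}{2449}$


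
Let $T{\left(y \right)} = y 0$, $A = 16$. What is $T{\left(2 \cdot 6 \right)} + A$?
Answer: $16$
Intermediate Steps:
$T{\left(y \right)} = 0$
$T{\left(2 \cdot 6 \right)} + A = 0 + 16 = 16$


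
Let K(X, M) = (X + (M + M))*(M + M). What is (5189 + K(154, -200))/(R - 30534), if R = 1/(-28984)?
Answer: -3002423576/884997457 ≈ -3.3926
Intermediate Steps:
K(X, M) = 2*M*(X + 2*M) (K(X, M) = (X + 2*M)*(2*M) = 2*M*(X + 2*M))
R = -1/28984 ≈ -3.4502e-5
(5189 + K(154, -200))/(R - 30534) = (5189 + 2*(-200)*(154 + 2*(-200)))/(-1/28984 - 30534) = (5189 + 2*(-200)*(154 - 400))/(-884997457/28984) = (5189 + 2*(-200)*(-246))*(-28984/884997457) = (5189 + 98400)*(-28984/884997457) = 103589*(-28984/884997457) = -3002423576/884997457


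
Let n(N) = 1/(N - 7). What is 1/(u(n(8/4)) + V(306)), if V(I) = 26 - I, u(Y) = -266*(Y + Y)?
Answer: -5/868 ≈ -0.0057604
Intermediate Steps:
n(N) = 1/(-7 + N)
u(Y) = -532*Y
1/(u(n(8/4)) + V(306)) = 1/(-532/(-7 + 8/4) + (26 - 1*306)) = 1/(-532/(-7 + 8*(¼)) + (26 - 306)) = 1/(-532/(-7 + 2) - 280) = 1/(-532/(-5) - 280) = 1/(-532*(-⅕) - 280) = 1/(532/5 - 280) = 1/(-868/5) = -5/868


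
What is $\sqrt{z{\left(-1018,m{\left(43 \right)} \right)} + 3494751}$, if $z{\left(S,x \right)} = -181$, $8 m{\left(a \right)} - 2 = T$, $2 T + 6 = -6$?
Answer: $\sqrt{3494570} \approx 1869.4$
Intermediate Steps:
$T = -6$ ($T = -3 + \frac{1}{2} \left(-6\right) = -3 - 3 = -6$)
$m{\left(a \right)} = - \frac{1}{2}$ ($m{\left(a \right)} = \frac{1}{4} + \frac{1}{8} \left(-6\right) = \frac{1}{4} - \frac{3}{4} = - \frac{1}{2}$)
$\sqrt{z{\left(-1018,m{\left(43 \right)} \right)} + 3494751} = \sqrt{-181 + 3494751} = \sqrt{3494570}$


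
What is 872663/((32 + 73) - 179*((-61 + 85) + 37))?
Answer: -872663/10814 ≈ -80.698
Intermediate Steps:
872663/((32 + 73) - 179*((-61 + 85) + 37)) = 872663/(105 - 179*(24 + 37)) = 872663/(105 - 179*61) = 872663/(105 - 10919) = 872663/(-10814) = 872663*(-1/10814) = -872663/10814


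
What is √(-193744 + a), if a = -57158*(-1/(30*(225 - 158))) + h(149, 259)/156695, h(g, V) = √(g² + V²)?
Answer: √(-1588113492504705705 + 52319295*√89282)/2863245 ≈ 440.13*I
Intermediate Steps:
h(g, V) = √(V² + g²)
a = 28579/1005 + √89282/156695 (a = -57158*(-1/(30*(225 - 158))) + √(259² + 149²)/156695 = -57158/(67*(-30)) + √(67081 + 22201)*(1/156695) = -57158/(-2010) + √89282*(1/156695) = -57158*(-1/2010) + √89282/156695 = 28579/1005 + √89282/156695 ≈ 28.439)
√(-193744 + a) = √(-193744 + (28579/1005 + √89282/156695)) = √(-194684141/1005 + √89282/156695)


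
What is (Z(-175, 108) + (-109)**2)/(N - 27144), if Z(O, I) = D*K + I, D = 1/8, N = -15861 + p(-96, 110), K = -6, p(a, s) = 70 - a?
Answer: -47953/171356 ≈ -0.27984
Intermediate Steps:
N = -15695 (N = -15861 + (70 - 1*(-96)) = -15861 + (70 + 96) = -15861 + 166 = -15695)
D = 1/8 ≈ 0.12500
Z(O, I) = -3/4 + I (Z(O, I) = (1/8)*(-6) + I = -3/4 + I)
(Z(-175, 108) + (-109)**2)/(N - 27144) = ((-3/4 + 108) + (-109)**2)/(-15695 - 27144) = (429/4 + 11881)/(-42839) = (47953/4)*(-1/42839) = -47953/171356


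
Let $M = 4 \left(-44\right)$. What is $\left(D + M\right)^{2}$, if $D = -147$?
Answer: $104329$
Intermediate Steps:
$M = -176$
$\left(D + M\right)^{2} = \left(-147 - 176\right)^{2} = \left(-323\right)^{2} = 104329$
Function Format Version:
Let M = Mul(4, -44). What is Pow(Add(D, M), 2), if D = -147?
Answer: 104329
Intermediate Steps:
M = -176
Pow(Add(D, M), 2) = Pow(Add(-147, -176), 2) = Pow(-323, 2) = 104329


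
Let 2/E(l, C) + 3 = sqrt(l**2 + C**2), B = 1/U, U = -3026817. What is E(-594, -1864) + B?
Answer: 14333579/11584606320891 + 4*sqrt(956833)/3827323 ≈ 0.0010235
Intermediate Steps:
B = -1/3026817 (B = 1/(-3026817) = -1/3026817 ≈ -3.3038e-7)
E(l, C) = 2/(-3 + sqrt(C**2 + l**2)) (E(l, C) = 2/(-3 + sqrt(l**2 + C**2)) = 2/(-3 + sqrt(C**2 + l**2)))
E(-594, -1864) + B = 2/(-3 + sqrt((-1864)**2 + (-594)**2)) - 1/3026817 = 2/(-3 + sqrt(3474496 + 352836)) - 1/3026817 = 2/(-3 + sqrt(3827332)) - 1/3026817 = 2/(-3 + 2*sqrt(956833)) - 1/3026817 = -1/3026817 + 2/(-3 + 2*sqrt(956833))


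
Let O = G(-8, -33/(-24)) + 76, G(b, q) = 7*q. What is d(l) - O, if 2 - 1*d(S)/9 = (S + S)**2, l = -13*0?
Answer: -541/8 ≈ -67.625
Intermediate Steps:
l = 0
O = 685/8 (O = 7*(-33/(-24)) + 76 = 7*(-33*(-1/24)) + 76 = 7*(11/8) + 76 = 77/8 + 76 = 685/8 ≈ 85.625)
d(S) = 18 - 36*S**2 (d(S) = 18 - 9*(S + S)**2 = 18 - 9*4*S**2 = 18 - 36*S**2)
d(l) - O = (18 - 36*0**2) - 1*685/8 = (18 - 36*0) - 685/8 = (18 + 0) - 685/8 = 18 - 685/8 = -541/8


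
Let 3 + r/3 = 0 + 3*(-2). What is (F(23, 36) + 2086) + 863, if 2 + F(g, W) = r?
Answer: 2920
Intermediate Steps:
r = -27 (r = -9 + 3*(0 + 3*(-2)) = -9 + 3*(0 - 6) = -9 + 3*(-6) = -9 - 18 = -27)
F(g, W) = -29 (F(g, W) = -2 - 27 = -29)
(F(23, 36) + 2086) + 863 = (-29 + 2086) + 863 = 2057 + 863 = 2920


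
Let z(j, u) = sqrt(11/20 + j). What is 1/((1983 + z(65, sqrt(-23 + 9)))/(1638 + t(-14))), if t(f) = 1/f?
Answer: 151573910/183503761 - 22931*sqrt(6555)/550511283 ≈ 0.82263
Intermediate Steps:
z(j, u) = sqrt(11/20 + j) (z(j, u) = sqrt(11*(1/20) + j) = sqrt(11/20 + j))
1/((1983 + z(65, sqrt(-23 + 9)))/(1638 + t(-14))) = 1/((1983 + sqrt(55 + 100*65)/10)/(1638 + 1/(-14))) = 1/((1983 + sqrt(55 + 6500)/10)/(1638 - 1/14)) = 1/((1983 + sqrt(6555)/10)/(22931/14)) = 1/((1983 + sqrt(6555)/10)*(14/22931)) = 1/(27762/22931 + 7*sqrt(6555)/114655)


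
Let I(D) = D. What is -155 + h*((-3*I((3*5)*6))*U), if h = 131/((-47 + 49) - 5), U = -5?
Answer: -59105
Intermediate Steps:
h = -131/3 (h = 131/(2 - 5) = 131/(-3) = 131*(-1/3) = -131/3 ≈ -43.667)
-155 + h*((-3*I((3*5)*6))*U) = -155 - 131*(-3*3*5*6)*(-5)/3 = -155 - 131*(-45*6)*(-5)/3 = -155 - 131*(-3*90)*(-5)/3 = -155 - (-11790)*(-5) = -155 - 131/3*1350 = -155 - 58950 = -59105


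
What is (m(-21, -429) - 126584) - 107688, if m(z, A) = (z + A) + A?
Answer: -235151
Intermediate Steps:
m(z, A) = z + 2*A (m(z, A) = (A + z) + A = z + 2*A)
(m(-21, -429) - 126584) - 107688 = ((-21 + 2*(-429)) - 126584) - 107688 = ((-21 - 858) - 126584) - 107688 = (-879 - 126584) - 107688 = -127463 - 107688 = -235151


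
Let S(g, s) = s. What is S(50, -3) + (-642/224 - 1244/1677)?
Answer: -1241117/187824 ≈ -6.6079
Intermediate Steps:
S(50, -3) + (-642/224 - 1244/1677) = -3 + (-642/224 - 1244/1677) = -3 + (-642*1/224 - 1244*1/1677) = -3 + (-321/112 - 1244/1677) = -3 - 677645/187824 = -1241117/187824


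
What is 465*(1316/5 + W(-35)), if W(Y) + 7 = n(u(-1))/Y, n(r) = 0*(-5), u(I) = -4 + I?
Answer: 119133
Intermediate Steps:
n(r) = 0
W(Y) = -7 (W(Y) = -7 + 0/Y = -7 + 0 = -7)
465*(1316/5 + W(-35)) = 465*(1316/5 - 7) = 465*(1281/5) = 119133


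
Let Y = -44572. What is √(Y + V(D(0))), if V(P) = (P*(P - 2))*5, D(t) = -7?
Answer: I*√44257 ≈ 210.37*I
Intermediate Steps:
V(P) = 5*P*(-2 + P) (V(P) = (P*(-2 + P))*5 = 5*P*(-2 + P))
√(Y + V(D(0))) = √(-44572 + 5*(-7)*(-2 - 7)) = √(-44572 + 5*(-7)*(-9)) = √(-44572 + 315) = √(-44257) = I*√44257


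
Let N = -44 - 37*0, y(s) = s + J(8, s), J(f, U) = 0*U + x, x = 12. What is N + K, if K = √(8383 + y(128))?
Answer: -44 + 3*√947 ≈ 48.320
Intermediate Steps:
J(f, U) = 12 (J(f, U) = 0*U + 12 = 0 + 12 = 12)
y(s) = 12 + s (y(s) = s + 12 = 12 + s)
K = 3*√947 (K = √(8383 + (12 + 128)) = √(8383 + 140) = √8523 = 3*√947 ≈ 92.320)
N = -44 (N = -44 + 0 = -44)
N + K = -44 + 3*√947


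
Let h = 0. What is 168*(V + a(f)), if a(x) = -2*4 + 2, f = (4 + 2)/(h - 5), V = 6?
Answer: 0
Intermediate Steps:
f = -6/5 (f = (4 + 2)/(0 - 5) = 6/(-5) = 6*(-1/5) = -6/5 ≈ -1.2000)
a(x) = -6 (a(x) = -8 + 2 = -6)
168*(V + a(f)) = 168*(6 - 6) = 168*0 = 0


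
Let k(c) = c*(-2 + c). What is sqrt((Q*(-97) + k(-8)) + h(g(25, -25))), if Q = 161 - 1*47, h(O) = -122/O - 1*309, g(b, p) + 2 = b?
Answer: I*sqrt(5973629)/23 ≈ 106.27*I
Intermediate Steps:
g(b, p) = -2 + b
h(O) = -309 - 122/O (h(O) = -122/O - 309 = -309 - 122/O)
Q = 114 (Q = 161 - 47 = 114)
sqrt((Q*(-97) + k(-8)) + h(g(25, -25))) = sqrt((114*(-97) - 8*(-2 - 8)) + (-309 - 122/(-2 + 25))) = sqrt((-11058 - 8*(-10)) + (-309 - 122/23)) = sqrt((-11058 + 80) + (-309 - 122*1/23)) = sqrt(-10978 + (-309 - 122/23)) = sqrt(-10978 - 7229/23) = sqrt(-259723/23) = I*sqrt(5973629)/23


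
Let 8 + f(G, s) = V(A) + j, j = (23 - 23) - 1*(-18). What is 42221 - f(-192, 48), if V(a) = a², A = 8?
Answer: 42147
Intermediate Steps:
j = 18 (j = 0 + 18 = 18)
f(G, s) = 74 (f(G, s) = -8 + (8² + 18) = -8 + (64 + 18) = -8 + 82 = 74)
42221 - f(-192, 48) = 42221 - 1*74 = 42221 - 74 = 42147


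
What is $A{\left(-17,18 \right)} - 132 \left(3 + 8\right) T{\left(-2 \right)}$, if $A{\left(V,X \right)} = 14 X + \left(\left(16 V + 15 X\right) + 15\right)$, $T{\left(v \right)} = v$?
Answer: $3169$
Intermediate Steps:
$A{\left(V,X \right)} = 15 + 16 V + 29 X$ ($A{\left(V,X \right)} = 14 X + \left(\left(15 X + 16 V\right) + 15\right) = 14 X + \left(15 + 15 X + 16 V\right) = 15 + 16 V + 29 X$)
$A{\left(-17,18 \right)} - 132 \left(3 + 8\right) T{\left(-2 \right)} = \left(15 + 16 \left(-17\right) + 29 \cdot 18\right) - 132 \left(3 + 8\right) \left(-2\right) = \left(15 - 272 + 522\right) - 132 \cdot 11 \left(-2\right) = 265 - -2904 = 265 + 2904 = 3169$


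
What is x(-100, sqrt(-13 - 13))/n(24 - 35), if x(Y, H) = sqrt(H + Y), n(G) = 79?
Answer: sqrt(-100 + I*sqrt(26))/79 ≈ 0.0032262 + 0.12662*I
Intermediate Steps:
x(-100, sqrt(-13 - 13))/n(24 - 35) = sqrt(sqrt(-13 - 13) - 100)/79 = sqrt(sqrt(-26) - 100)*(1/79) = sqrt(I*sqrt(26) - 100)*(1/79) = sqrt(-100 + I*sqrt(26))*(1/79) = sqrt(-100 + I*sqrt(26))/79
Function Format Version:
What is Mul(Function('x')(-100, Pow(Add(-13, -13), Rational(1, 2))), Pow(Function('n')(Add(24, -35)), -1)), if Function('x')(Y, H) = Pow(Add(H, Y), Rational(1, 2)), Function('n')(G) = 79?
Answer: Mul(Rational(1, 79), Pow(Add(-100, Mul(I, Pow(26, Rational(1, 2)))), Rational(1, 2))) ≈ Add(0.0032262, Mul(0.12662, I))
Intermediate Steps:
Mul(Function('x')(-100, Pow(Add(-13, -13), Rational(1, 2))), Pow(Function('n')(Add(24, -35)), -1)) = Mul(Pow(Add(Pow(Add(-13, -13), Rational(1, 2)), -100), Rational(1, 2)), Pow(79, -1)) = Mul(Pow(Add(Pow(-26, Rational(1, 2)), -100), Rational(1, 2)), Rational(1, 79)) = Mul(Pow(Add(Mul(I, Pow(26, Rational(1, 2))), -100), Rational(1, 2)), Rational(1, 79)) = Mul(Pow(Add(-100, Mul(I, Pow(26, Rational(1, 2)))), Rational(1, 2)), Rational(1, 79)) = Mul(Rational(1, 79), Pow(Add(-100, Mul(I, Pow(26, Rational(1, 2)))), Rational(1, 2)))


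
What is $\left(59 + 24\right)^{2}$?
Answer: $6889$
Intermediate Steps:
$\left(59 + 24\right)^{2} = 83^{2} = 6889$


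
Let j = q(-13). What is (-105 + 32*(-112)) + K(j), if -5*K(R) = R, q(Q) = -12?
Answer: -18433/5 ≈ -3686.6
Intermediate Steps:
j = -12
K(R) = -R/5
(-105 + 32*(-112)) + K(j) = (-105 + 32*(-112)) - ⅕*(-12) = (-105 - 3584) + 12/5 = -3689 + 12/5 = -18433/5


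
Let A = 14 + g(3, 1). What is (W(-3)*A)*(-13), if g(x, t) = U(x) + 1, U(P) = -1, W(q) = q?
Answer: 546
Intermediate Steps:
g(x, t) = 0 (g(x, t) = -1 + 1 = 0)
A = 14 (A = 14 + 0 = 14)
(W(-3)*A)*(-13) = -3*14*(-13) = -42*(-13) = 546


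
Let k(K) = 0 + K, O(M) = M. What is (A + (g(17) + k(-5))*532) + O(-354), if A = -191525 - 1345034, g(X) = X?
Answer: -1530529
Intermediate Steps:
k(K) = K
A = -1536559
(A + (g(17) + k(-5))*532) + O(-354) = (-1536559 + (17 - 5)*532) - 354 = (-1536559 + 12*532) - 354 = (-1536559 + 6384) - 354 = -1530175 - 354 = -1530529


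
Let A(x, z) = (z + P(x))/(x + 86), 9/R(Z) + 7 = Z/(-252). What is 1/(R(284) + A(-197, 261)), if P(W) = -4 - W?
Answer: -56832/295385 ≈ -0.19240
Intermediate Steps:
R(Z) = 9/(-7 - Z/252) (R(Z) = 9/(-7 + Z/(-252)) = 9/(-7 + Z*(-1/252)) = 9/(-7 - Z/252))
A(x, z) = (-4 + z - x)/(86 + x) (A(x, z) = (z + (-4 - x))/(x + 86) = (-4 + z - x)/(86 + x))
1/(R(284) + A(-197, 261)) = 1/(-2268/(1764 + 284) + (-4 + 261 - 1*(-197))/(86 - 197)) = 1/(-2268/2048 + (-4 + 261 + 197)/(-111)) = 1/(-2268*1/2048 - 1/111*454) = 1/(-567/512 - 454/111) = 1/(-295385/56832) = -56832/295385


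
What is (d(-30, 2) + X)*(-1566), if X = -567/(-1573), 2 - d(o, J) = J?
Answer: -887922/1573 ≈ -564.48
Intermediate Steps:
d(o, J) = 2 - J
X = 567/1573 (X = -567*(-1/1573) = 567/1573 ≈ 0.36046)
(d(-30, 2) + X)*(-1566) = ((2 - 1*2) + 567/1573)*(-1566) = ((2 - 2) + 567/1573)*(-1566) = (0 + 567/1573)*(-1566) = (567/1573)*(-1566) = -887922/1573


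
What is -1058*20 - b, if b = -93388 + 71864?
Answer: 364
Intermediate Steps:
b = -21524
-1058*20 - b = -1058*20 - 1*(-21524) = -21160 + 21524 = 364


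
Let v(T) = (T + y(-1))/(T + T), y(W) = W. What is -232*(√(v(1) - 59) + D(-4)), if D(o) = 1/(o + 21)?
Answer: -232/17 - 232*I*√59 ≈ -13.647 - 1782.0*I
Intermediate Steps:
D(o) = 1/(21 + o)
v(T) = (-1 + T)/(2*T) (v(T) = (T - 1)/(T + T) = (-1 + T)/((2*T)) = (-1 + T)*(1/(2*T)) = (-1 + T)/(2*T))
-232*(√(v(1) - 59) + D(-4)) = -232*(√((½)*(-1 + 1)/1 - 59) + 1/(21 - 4)) = -232*(√((½)*1*0 - 59) + 1/17) = -232*(√(0 - 59) + 1/17) = -232*(√(-59) + 1/17) = -232*(I*√59 + 1/17) = -232*(1/17 + I*√59) = -232/17 - 232*I*√59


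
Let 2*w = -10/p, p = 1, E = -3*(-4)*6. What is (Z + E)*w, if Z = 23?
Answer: -475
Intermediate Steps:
E = 72 (E = 12*6 = 72)
w = -5 (w = (-10/1)/2 = (-10*1)/2 = (½)*(-10) = -5)
(Z + E)*w = (23 + 72)*(-5) = 95*(-5) = -475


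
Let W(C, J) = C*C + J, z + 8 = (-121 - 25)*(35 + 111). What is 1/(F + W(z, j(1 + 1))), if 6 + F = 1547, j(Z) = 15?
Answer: 1/454714532 ≈ 2.1992e-9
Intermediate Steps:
F = 1541 (F = -6 + 1547 = 1541)
z = -21324 (z = -8 + (-121 - 25)*(35 + 111) = -8 - 146*146 = -8 - 21316 = -21324)
W(C, J) = J + C² (W(C, J) = C² + J = J + C²)
1/(F + W(z, j(1 + 1))) = 1/(1541 + (15 + (-21324)²)) = 1/(1541 + (15 + 454712976)) = 1/(1541 + 454712991) = 1/454714532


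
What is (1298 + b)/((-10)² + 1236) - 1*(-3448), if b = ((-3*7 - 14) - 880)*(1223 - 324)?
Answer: 3785241/1336 ≈ 2833.3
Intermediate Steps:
b = -822585 (b = ((-21 - 14) - 880)*899 = (-35 - 880)*899 = -915*899 = -822585)
(1298 + b)/((-10)² + 1236) - 1*(-3448) = (1298 - 822585)/((-10)² + 1236) - 1*(-3448) = -821287/(100 + 1236) + 3448 = -821287/1336 + 3448 = 3785241/1336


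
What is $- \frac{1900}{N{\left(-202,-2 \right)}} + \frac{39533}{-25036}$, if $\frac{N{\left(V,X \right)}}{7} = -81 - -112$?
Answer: $- \frac{56147061}{5432812} \approx -10.335$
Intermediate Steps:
$N{\left(V,X \right)} = 217$ ($N{\left(V,X \right)} = 7 \left(-81 - -112\right) = 7 \left(-81 + 112\right) = 7 \cdot 31 = 217$)
$- \frac{1900}{N{\left(-202,-2 \right)}} + \frac{39533}{-25036} = - \frac{1900}{217} + \frac{39533}{-25036} = \left(-1900\right) \frac{1}{217} + 39533 \left(- \frac{1}{25036}\right) = - \frac{1900}{217} - \frac{39533}{25036} = - \frac{56147061}{5432812}$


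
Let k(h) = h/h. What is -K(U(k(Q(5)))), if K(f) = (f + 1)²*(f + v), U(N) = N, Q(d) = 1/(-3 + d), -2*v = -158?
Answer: -320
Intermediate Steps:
v = 79 (v = -½*(-158) = 79)
k(h) = 1
K(f) = (1 + f)²*(79 + f) (K(f) = (f + 1)²*(f + 79) = (1 + f)²*(79 + f))
-K(U(k(Q(5)))) = -(1 + 1)²*(79 + 1) = -2²*80 = -4*80 = -1*320 = -320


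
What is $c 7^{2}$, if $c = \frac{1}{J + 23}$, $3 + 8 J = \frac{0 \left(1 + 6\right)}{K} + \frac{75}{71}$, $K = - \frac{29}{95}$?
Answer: $\frac{13916}{6463} \approx 2.1532$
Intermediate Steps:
$K = - \frac{29}{95}$ ($K = \left(-29\right) \frac{1}{95} = - \frac{29}{95} \approx -0.30526$)
$J = - \frac{69}{284}$ ($J = - \frac{3}{8} + \frac{\frac{0 \left(1 + 6\right)}{- \frac{29}{95}} + \frac{75}{71}}{8} = - \frac{3}{8} + \frac{0 \cdot 7 \left(- \frac{95}{29}\right) + 75 \cdot \frac{1}{71}}{8} = - \frac{3}{8} + \frac{0 \left(- \frac{95}{29}\right) + \frac{75}{71}}{8} = - \frac{3}{8} + \frac{0 + \frac{75}{71}}{8} = - \frac{3}{8} + \frac{1}{8} \cdot \frac{75}{71} = - \frac{3}{8} + \frac{75}{568} = - \frac{69}{284} \approx -0.24296$)
$c = \frac{284}{6463}$ ($c = \frac{1}{- \frac{69}{284} + 23} = \frac{1}{\frac{6463}{284}} = \frac{284}{6463} \approx 0.043942$)
$c 7^{2} = \frac{284 \cdot 7^{2}}{6463} = \frac{284}{6463} \cdot 49 = \frac{13916}{6463}$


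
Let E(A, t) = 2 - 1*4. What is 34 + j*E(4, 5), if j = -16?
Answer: 66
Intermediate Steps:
E(A, t) = -2 (E(A, t) = 2 - 4 = -2)
34 + j*E(4, 5) = 34 - 16*(-2) = 34 + 32 = 66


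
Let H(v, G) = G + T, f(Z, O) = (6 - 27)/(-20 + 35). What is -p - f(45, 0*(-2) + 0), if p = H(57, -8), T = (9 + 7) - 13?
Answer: 32/5 ≈ 6.4000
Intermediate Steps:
f(Z, O) = -7/5 (f(Z, O) = -21/15 = -21*1/15 = -7/5)
T = 3 (T = 16 - 13 = 3)
H(v, G) = 3 + G (H(v, G) = G + 3 = 3 + G)
p = -5 (p = 3 - 8 = -5)
-p - f(45, 0*(-2) + 0) = -1*(-5) - 1*(-7/5) = 5 + 7/5 = 32/5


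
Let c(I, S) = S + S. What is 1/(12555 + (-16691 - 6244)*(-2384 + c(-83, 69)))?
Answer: 1/51524565 ≈ 1.9408e-8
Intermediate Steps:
c(I, S) = 2*S
1/(12555 + (-16691 - 6244)*(-2384 + c(-83, 69))) = 1/(12555 + (-16691 - 6244)*(-2384 + 2*69)) = 1/(12555 - 22935*(-2384 + 138)) = 1/(12555 - 22935*(-2246)) = 1/(12555 + 51512010) = 1/51524565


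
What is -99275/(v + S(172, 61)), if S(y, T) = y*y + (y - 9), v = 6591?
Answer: -99275/36338 ≈ -2.7320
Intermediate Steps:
S(y, T) = -9 + y + y² (S(y, T) = y² + (-9 + y) = -9 + y + y²)
-99275/(v + S(172, 61)) = -99275/(6591 + (-9 + 172 + 172²)) = -99275/(6591 + (-9 + 172 + 29584)) = -99275/(6591 + 29747) = -99275/36338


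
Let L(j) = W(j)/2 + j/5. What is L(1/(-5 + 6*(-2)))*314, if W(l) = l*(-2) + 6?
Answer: 81326/85 ≈ 956.78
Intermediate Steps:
W(l) = 6 - 2*l (W(l) = -2*l + 6 = 6 - 2*l)
L(j) = 3 - 4*j/5 (L(j) = (6 - 2*j)/2 + j/5 = (6 - 2*j)*(½) + j*(⅕) = (3 - j) + j/5 = 3 - 4*j/5)
L(1/(-5 + 6*(-2)))*314 = (3 - 4/(5*(-5 + 6*(-2))))*314 = (3 - 4/(5*(-5 - 12)))*314 = (3 - ⅘/(-17))*314 = (3 - ⅘*(-1/17))*314 = (3 + 4/85)*314 = (259/85)*314 = 81326/85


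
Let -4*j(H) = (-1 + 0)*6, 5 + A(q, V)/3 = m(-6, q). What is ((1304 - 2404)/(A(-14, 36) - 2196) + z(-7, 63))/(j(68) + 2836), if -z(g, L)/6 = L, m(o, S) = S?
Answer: -1701068/12785775 ≈ -0.13304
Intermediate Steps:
z(g, L) = -6*L
A(q, V) = -15 + 3*q
j(H) = 3/2 (j(H) = -(-1 + 0)*6/4 = -(-1)*6/4 = -¼*(-6) = 3/2)
((1304 - 2404)/(A(-14, 36) - 2196) + z(-7, 63))/(j(68) + 2836) = ((1304 - 2404)/((-15 + 3*(-14)) - 2196) - 6*63)/(3/2 + 2836) = (-1100/((-15 - 42) - 2196) - 378)/(5675/2) = (-1100/(-57 - 2196) - 378)*(2/5675) = (-1100/(-2253) - 378)*(2/5675) = (-1100*(-1/2253) - 378)*(2/5675) = (1100/2253 - 378)*(2/5675) = -850534/2253*2/5675 = -1701068/12785775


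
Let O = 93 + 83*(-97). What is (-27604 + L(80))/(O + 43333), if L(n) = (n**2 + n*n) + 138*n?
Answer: -3764/35375 ≈ -0.10640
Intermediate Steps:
L(n) = 2*n**2 + 138*n (L(n) = (n**2 + n**2) + 138*n = 2*n**2 + 138*n)
O = -7958 (O = 93 - 8051 = -7958)
(-27604 + L(80))/(O + 43333) = (-27604 + 2*80*(69 + 80))/(-7958 + 43333) = (-27604 + 2*80*149)/35375 = (-27604 + 23840)*(1/35375) = -3764*1/35375 = -3764/35375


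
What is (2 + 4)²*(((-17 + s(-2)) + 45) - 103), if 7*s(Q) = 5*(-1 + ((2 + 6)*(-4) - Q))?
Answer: -24480/7 ≈ -3497.1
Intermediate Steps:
s(Q) = -165/7 - 5*Q/7 (s(Q) = (5*(-1 + ((2 + 6)*(-4) - Q)))/7 = (5*(-1 + (8*(-4) - Q)))/7 = (5*(-1 + (-32 - Q)))/7 = (5*(-33 - Q))/7 = (-165 - 5*Q)/7 = -165/7 - 5*Q/7)
(2 + 4)²*(((-17 + s(-2)) + 45) - 103) = (2 + 4)²*(((-17 + (-165/7 - 5/7*(-2))) + 45) - 103) = 6²*(((-17 + (-165/7 + 10/7)) + 45) - 103) = 36*(((-17 - 155/7) + 45) - 103) = 36*((-274/7 + 45) - 103) = 36*(41/7 - 103) = 36*(-680/7) = -24480/7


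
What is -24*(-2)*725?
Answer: 34800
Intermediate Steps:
-24*(-2)*725 = 48*725 = 34800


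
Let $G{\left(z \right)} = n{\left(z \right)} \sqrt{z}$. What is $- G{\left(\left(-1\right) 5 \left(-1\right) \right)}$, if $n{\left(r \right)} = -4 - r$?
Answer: $9 \sqrt{5} \approx 20.125$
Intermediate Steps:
$G{\left(z \right)} = \sqrt{z} \left(-4 - z\right)$ ($G{\left(z \right)} = \left(-4 - z\right) \sqrt{z} = \sqrt{z} \left(-4 - z\right)$)
$- G{\left(\left(-1\right) 5 \left(-1\right) \right)} = - \sqrt{\left(-1\right) 5 \left(-1\right)} \left(-4 - \left(-1\right) 5 \left(-1\right)\right) = - \sqrt{\left(-5\right) \left(-1\right)} \left(-4 - \left(-5\right) \left(-1\right)\right) = - \sqrt{5} \left(-4 - 5\right) = - \sqrt{5} \left(-9\right) = - \left(-9\right) \sqrt{5} = 9 \sqrt{5}$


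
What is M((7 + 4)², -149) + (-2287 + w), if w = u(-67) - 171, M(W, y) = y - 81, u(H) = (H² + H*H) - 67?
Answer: 6223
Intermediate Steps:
u(H) = -67 + 2*H² (u(H) = (H² + H²) - 67 = 2*H² - 67 = -67 + 2*H²)
M(W, y) = -81 + y
w = 8740 (w = (-67 + 2*(-67)²) - 171 = (-67 + 2*4489) - 171 = (-67 + 8978) - 171 = 8911 - 171 = 8740)
M((7 + 4)², -149) + (-2287 + w) = (-81 - 149) + (-2287 + 8740) = -230 + 6453 = 6223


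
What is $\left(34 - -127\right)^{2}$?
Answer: $25921$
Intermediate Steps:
$\left(34 - -127\right)^{2} = \left(34 + 127\right)^{2} = 161^{2} = 25921$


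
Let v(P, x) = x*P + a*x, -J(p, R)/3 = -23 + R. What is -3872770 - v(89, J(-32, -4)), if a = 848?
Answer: -3948667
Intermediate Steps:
J(p, R) = 69 - 3*R (J(p, R) = -3*(-23 + R) = 69 - 3*R)
v(P, x) = 848*x + P*x (v(P, x) = x*P + 848*x = P*x + 848*x = 848*x + P*x)
-3872770 - v(89, J(-32, -4)) = -3872770 - (69 - 3*(-4))*(848 + 89) = -3872770 - (69 + 12)*937 = -3872770 - 81*937 = -3872770 - 1*75897 = -3872770 - 75897 = -3948667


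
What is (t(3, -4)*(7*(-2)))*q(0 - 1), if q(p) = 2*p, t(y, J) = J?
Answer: -112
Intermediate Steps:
(t(3, -4)*(7*(-2)))*q(0 - 1) = (-28*(-2))*(2*(0 - 1)) = (-4*(-14))*(2*(-1)) = 56*(-2) = -112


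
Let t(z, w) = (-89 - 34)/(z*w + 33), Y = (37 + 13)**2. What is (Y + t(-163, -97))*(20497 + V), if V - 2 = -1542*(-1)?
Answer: 873041298957/15844 ≈ 5.5102e+7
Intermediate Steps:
Y = 2500 (Y = 50**2 = 2500)
V = 1544 (V = 2 - 1542*(-1) = 2 + 1542 = 1544)
t(z, w) = -123/(33 + w*z) (t(z, w) = -123/(w*z + 33) = -123/(33 + w*z))
(Y + t(-163, -97))*(20497 + V) = (2500 - 123/(33 - 97*(-163)))*(20497 + 1544) = (2500 - 123/(33 + 15811))*22041 = (2500 - 123/15844)*22041 = (39609877/15844)*22041 = 873041298957/15844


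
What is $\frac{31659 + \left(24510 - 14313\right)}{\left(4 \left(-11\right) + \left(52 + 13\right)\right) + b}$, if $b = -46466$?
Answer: $- \frac{41856}{46445} \approx -0.90119$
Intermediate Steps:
$\frac{31659 + \left(24510 - 14313\right)}{\left(4 \left(-11\right) + \left(52 + 13\right)\right) + b} = \frac{31659 + \left(24510 - 14313\right)}{\left(4 \left(-11\right) + \left(52 + 13\right)\right) - 46466} = \frac{31659 + 10197}{\left(-44 + 65\right) - 46466} = \frac{41856}{21 - 46466} = \frac{41856}{-46445} = 41856 \left(- \frac{1}{46445}\right) = - \frac{41856}{46445}$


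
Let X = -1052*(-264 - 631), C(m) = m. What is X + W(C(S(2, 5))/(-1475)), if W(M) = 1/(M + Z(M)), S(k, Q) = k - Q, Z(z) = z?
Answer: 5650715/6 ≈ 9.4179e+5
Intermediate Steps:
W(M) = 1/(2*M) (W(M) = 1/(M + M) = 1/(2*M))
X = 941540 (X = -1052*(-895) = 941540)
X + W(C(S(2, 5))/(-1475)) = 941540 + 1/(2*(((2 - 1*5)/(-1475)))) = 941540 + 1/(2*(((2 - 5)*(-1/1475)))) = 941540 + 1/(2*((-3*(-1/1475)))) = 941540 + 1/(2*(3/1475)) = 941540 + (1/2)*(1475/3) = 941540 + 1475/6 = 5650715/6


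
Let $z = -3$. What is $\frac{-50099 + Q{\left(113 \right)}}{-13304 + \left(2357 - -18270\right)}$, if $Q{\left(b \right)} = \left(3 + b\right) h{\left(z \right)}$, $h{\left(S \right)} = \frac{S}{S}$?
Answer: $- \frac{16661}{2441} \approx -6.8255$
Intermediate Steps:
$h{\left(S \right)} = 1$
$Q{\left(b \right)} = 3 + b$ ($Q{\left(b \right)} = \left(3 + b\right) 1 = 3 + b$)
$\frac{-50099 + Q{\left(113 \right)}}{-13304 + \left(2357 - -18270\right)} = \frac{-50099 + \left(3 + 113\right)}{-13304 + \left(2357 - -18270\right)} = \frac{-50099 + 116}{-13304 + \left(2357 + 18270\right)} = - \frac{49983}{-13304 + 20627} = - \frac{49983}{7323} = \left(-49983\right) \frac{1}{7323} = - \frac{16661}{2441}$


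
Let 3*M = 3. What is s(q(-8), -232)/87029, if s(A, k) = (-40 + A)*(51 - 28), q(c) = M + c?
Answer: -1081/87029 ≈ -0.012421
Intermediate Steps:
M = 1 (M = (⅓)*3 = 1)
q(c) = 1 + c
s(A, k) = -920 + 23*A (s(A, k) = (-40 + A)*23 = -920 + 23*A)
s(q(-8), -232)/87029 = (-920 + 23*(1 - 8))/87029 = (-920 + 23*(-7))*(1/87029) = (-920 - 161)*(1/87029) = -1081*1/87029 = -1081/87029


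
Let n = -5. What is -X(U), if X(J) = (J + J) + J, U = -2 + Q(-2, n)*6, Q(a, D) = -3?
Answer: 60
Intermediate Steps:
U = -20 (U = -2 - 3*6 = -2 - 18 = -20)
X(J) = 3*J (X(J) = 2*J + J = 3*J)
-X(U) = -3*(-20) = -1*(-60) = 60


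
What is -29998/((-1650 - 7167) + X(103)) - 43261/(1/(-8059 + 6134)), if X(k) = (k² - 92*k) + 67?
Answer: 634324176223/7617 ≈ 8.3277e+7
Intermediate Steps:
X(k) = 67 + k² - 92*k
-29998/((-1650 - 7167) + X(103)) - 43261/(1/(-8059 + 6134)) = -29998/((-1650 - 7167) + (67 + 103² - 92*103)) - 43261/(1/(-8059 + 6134)) = -29998/(-8817 + (67 + 10609 - 9476)) - 43261/(1/(-1925)) = -29998/(-8817 + 1200) - 43261/(-1/1925) = -29998/(-7617) - 43261*(-1925) = -29998*(-1/7617) + 83277425 = 29998/7617 + 83277425 = 634324176223/7617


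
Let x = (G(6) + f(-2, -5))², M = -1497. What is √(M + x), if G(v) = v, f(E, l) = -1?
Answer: 8*I*√23 ≈ 38.367*I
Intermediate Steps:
x = 25 (x = (6 - 1)² = 5² = 25)
√(M + x) = √(-1497 + 25) = √(-1472) = 8*I*√23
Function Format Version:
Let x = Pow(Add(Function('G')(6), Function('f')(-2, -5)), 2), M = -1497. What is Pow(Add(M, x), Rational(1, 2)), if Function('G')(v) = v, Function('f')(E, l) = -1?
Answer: Mul(8, I, Pow(23, Rational(1, 2))) ≈ Mul(38.367, I)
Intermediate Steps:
x = 25 (x = Pow(Add(6, -1), 2) = Pow(5, 2) = 25)
Pow(Add(M, x), Rational(1, 2)) = Pow(Add(-1497, 25), Rational(1, 2)) = Pow(-1472, Rational(1, 2)) = Mul(8, I, Pow(23, Rational(1, 2)))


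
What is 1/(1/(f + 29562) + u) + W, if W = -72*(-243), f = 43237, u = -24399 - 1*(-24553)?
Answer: 196148551111/11211047 ≈ 17496.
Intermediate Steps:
u = 154 (u = -24399 + 24553 = 154)
W = 17496
1/(1/(f + 29562) + u) + W = 1/(1/(43237 + 29562) + 154) + 17496 = 1/(1/72799 + 154) + 17496 = 1/(11211047/72799) + 17496 = 72799/11211047 + 17496 = 196148551111/11211047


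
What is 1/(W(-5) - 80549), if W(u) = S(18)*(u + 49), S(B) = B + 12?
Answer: -1/79229 ≈ -1.2622e-5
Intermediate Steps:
S(B) = 12 + B
W(u) = 1470 + 30*u (W(u) = (12 + 18)*(u + 49) = 30*(49 + u) = 1470 + 30*u)
1/(W(-5) - 80549) = 1/((1470 + 30*(-5)) - 80549) = 1/((1470 - 150) - 80549) = 1/(1320 - 80549) = 1/(-79229) = -1/79229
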